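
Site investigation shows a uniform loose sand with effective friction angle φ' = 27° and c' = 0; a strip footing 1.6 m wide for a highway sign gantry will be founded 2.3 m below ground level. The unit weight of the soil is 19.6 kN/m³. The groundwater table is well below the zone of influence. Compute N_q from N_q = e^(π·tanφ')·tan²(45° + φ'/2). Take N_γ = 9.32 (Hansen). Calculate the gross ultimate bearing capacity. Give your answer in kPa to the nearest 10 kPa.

tan27° = 0.5095, so N_q = e^(π×0.5095)·tan²(58.5°) = 4.957 × 2.663 = 13.2.
Overburden at base level: q = 19.6 × 2.3 = 45.08 kPa.
Surcharge term q·N_q = 45.08 × 13.199 = 595.02 kPa; self-weight term 0.5·γ·B·N_γ = 0.5 × 19.6 × 1.6 × 9.32 = 146.14 kPa.
q_ult = 595.02 + 146.14 = 741.16 kPa.

q_ult ≈ 740 kPa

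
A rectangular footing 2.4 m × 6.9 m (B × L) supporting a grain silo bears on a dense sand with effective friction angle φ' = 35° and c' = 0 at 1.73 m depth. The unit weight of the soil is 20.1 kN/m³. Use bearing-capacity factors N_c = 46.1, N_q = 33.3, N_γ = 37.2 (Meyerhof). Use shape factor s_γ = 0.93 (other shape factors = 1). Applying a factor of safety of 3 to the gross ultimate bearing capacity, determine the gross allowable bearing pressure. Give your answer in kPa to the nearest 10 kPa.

q_all ≈ 660 kPa

Effective surcharge at the founding depth q = γ·D_f = 20.1 × 1.73 = 34.773 kPa.
q_ult = q·N_q + 0.5·γ·B·N_γ·s_γ
     = 34.773 × 33.3 + 0.5 × 20.1 × 2.4 × 37.2 × 0.93
     = 1157.9 + 834.46 = 1992.4 kPa.
q_all = q_ult / FS = 1992.4 / 3 = 664.13 kPa.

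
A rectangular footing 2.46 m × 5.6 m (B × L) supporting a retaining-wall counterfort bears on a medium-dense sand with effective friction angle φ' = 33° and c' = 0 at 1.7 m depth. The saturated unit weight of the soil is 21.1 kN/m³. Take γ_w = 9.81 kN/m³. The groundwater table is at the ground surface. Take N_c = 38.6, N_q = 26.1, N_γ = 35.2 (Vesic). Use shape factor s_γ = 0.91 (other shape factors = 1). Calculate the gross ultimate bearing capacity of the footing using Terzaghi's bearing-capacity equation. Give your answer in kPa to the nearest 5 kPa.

q_ult ≈ 945 kPa

With the water table at the surface the whole profile is submerged: γ' = 21.1 − 9.81 = 11.29 kN/m³, so q = γ'·D_f = 19.193 kPa; the same γ' applies in the ½γBN_γ term.
q_ult = q·N_q + 0.5·γ·B·N_γ·s_γ
     = 19.193 × 26.1 + 0.5 × 11.29 × 2.46 × 35.2 × 0.91
     = 500.94 + 444.82 = 945.76 kPa.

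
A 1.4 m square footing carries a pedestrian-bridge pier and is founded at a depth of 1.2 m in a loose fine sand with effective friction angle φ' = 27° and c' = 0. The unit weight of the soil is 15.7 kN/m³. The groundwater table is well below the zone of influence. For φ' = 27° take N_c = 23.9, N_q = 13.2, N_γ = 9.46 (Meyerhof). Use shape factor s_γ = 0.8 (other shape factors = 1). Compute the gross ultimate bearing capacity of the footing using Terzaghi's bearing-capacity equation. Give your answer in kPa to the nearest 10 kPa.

q_ult ≈ 330 kPa

Effective surcharge at the founding depth q = γ·D_f = 15.7 × 1.2 = 18.84 kPa.
q_ult = q·N_q + 0.5·γ·B·N_γ·s_γ
     = 18.84 × 13.2 + 0.5 × 15.7 × 1.4 × 9.46 × 0.8
     = 248.69 + 83.172 = 331.86 kPa.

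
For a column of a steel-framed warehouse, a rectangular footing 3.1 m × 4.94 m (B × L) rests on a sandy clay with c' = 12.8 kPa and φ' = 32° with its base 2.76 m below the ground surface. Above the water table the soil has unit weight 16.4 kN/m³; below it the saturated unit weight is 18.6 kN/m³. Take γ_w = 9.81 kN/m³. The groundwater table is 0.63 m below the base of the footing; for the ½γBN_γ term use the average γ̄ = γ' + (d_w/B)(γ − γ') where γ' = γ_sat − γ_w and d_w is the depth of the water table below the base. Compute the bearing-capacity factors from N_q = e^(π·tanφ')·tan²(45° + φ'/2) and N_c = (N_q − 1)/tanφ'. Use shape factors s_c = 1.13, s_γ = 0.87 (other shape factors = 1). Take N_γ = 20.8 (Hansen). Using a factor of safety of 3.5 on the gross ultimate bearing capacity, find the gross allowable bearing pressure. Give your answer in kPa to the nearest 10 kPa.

N_q = e^(π·tan32°)·tan²(61°) = 23.18; N_c = (N_q − 1)/tanφ' = 35.49.
q = γ·D_f = 16.4 × 2.76 = 45.264 kPa.
γ' = 8.79 kN/m³; averaging over the depth B below the base, γ̄ = γ' + (d_w/B)(γ − γ') = 10.337 kN/m³.
c·N_c·s_c = 12.8 × 35.49 × 1.13 = 513.33 kPa
q·N_q = 45.264 × 23.177 = 1049.1 kPa
0.5·γ·B·N_γ·s_γ = 0.5 × 10.337 × 3.1 × 20.8 × 0.87 = 289.93 kPa
q_ult = 513.33 + 1049.1 + 289.93 = 1852.3 kPa.
q_all = 1852.3 / 3.5 = 529.24 kPa.

q_all ≈ 530 kPa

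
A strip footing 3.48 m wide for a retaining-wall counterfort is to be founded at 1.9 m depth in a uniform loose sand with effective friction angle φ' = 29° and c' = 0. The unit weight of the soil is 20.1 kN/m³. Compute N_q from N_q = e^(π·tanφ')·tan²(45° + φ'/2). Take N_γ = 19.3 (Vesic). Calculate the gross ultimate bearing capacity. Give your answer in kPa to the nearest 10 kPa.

tan29° = 0.5543, so N_q = e^(π×0.5543)·tan²(59.5°) = 5.705 × 2.882 = 16.44.
Overburden at base level: q = 20.1 × 1.9 = 38.19 kPa.
Surcharge term q·N_q = 38.19 × 16.443 = 627.97 kPa; self-weight term 0.5·γ·B·N_γ = 0.5 × 20.1 × 3.48 × 19.3 = 675 kPa.
q_ult = 627.97 + 675 = 1303 kPa.

q_ult ≈ 1300 kPa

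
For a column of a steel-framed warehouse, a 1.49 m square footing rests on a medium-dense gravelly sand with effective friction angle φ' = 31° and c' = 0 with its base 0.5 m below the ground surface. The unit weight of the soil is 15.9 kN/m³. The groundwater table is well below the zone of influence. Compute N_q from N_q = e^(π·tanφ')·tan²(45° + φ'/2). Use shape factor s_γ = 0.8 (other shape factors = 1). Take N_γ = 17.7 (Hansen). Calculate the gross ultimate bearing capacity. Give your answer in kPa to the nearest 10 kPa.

tan31° = 0.6009, so N_q = e^(π×0.6009)·tan²(60.5°) = 6.604 × 3.124 = 20.63.
Effective surcharge at the founding depth q = γ·D_f = 15.9 × 0.5 = 7.95 kPa.
q_ult = q·N_q + 0.5·γ·B·N_γ·s_γ
     = 7.95 × 20.631 + 0.5 × 15.9 × 1.49 × 17.7 × 0.8
     = 164.01 + 167.73 = 331.75 kPa.

q_ult ≈ 330 kPa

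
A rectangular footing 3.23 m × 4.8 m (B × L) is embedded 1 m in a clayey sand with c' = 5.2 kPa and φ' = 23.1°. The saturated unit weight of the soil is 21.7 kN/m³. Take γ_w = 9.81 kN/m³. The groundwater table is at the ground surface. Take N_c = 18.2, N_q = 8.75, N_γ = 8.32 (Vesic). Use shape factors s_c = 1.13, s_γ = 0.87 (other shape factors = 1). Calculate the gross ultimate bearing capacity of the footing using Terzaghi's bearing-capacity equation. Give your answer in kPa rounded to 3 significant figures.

With the water table at the surface the whole profile is submerged: γ' = 21.7 − 9.81 = 11.89 kN/m³, so q = γ'·D_f = 11.89 kPa; the same γ' applies in the ½γBN_γ term.
q_ult = c·N_c·s_c + q·N_q + 0.5·γ·B·N_γ·s_γ
     = 5.2 × 18.2 × 1.13 + 11.89 × 8.75 + 0.5 × 11.89 × 3.23 × 8.32 × 0.87
     = 106.94 + 104.04 + 138.99 = 349.97 kPa.

q_ult ≈ 350 kPa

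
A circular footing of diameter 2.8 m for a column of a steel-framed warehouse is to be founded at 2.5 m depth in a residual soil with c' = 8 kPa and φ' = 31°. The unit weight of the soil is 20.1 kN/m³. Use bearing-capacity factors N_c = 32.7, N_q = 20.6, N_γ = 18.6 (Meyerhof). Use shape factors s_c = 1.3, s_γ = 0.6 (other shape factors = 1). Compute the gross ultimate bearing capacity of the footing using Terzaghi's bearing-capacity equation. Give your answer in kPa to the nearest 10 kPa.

q_ult ≈ 1690 kPa

Overburden at base level: q = 20.1 × 2.5 = 50.25 kPa.
Cohesion term c·N_c·s_c = 8 × 32.7 × 1.3 = 340.08 kPa; surcharge term q·N_q = 50.25 × 20.6 = 1035.2 kPa; self-weight term 0.5·γ·B·N_γ·s_γ = 0.5 × 20.1 × 2.8 × 18.6 × 0.6 = 314.04 kPa.
q_ult = 340.08 + 1035.2 + 314.04 = 1689.3 kPa.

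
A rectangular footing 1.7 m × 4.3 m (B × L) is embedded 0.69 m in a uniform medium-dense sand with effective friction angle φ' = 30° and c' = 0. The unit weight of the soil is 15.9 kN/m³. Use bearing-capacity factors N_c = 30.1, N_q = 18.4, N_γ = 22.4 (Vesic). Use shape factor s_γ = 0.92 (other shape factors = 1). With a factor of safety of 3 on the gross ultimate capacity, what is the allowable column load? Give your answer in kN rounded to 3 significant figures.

P_all ≈ 1170 kN

Effective surcharge at the founding depth q = γ·D_f = 15.9 × 0.69 = 10.971 kPa.
q_ult = q·N_q + 0.5·γ·B·N_γ·s_γ
     = 10.971 × 18.4 + 0.5 × 15.9 × 1.7 × 22.4 × 0.92
     = 201.87 + 278.52 = 480.38 kPa.
Gross allowable pressure q_all = 480.38 / 3 = 160.13 kPa.
Footing area = 7.31 m², so allowable column load = 160.13 × 7.31 = 1170.5 kN.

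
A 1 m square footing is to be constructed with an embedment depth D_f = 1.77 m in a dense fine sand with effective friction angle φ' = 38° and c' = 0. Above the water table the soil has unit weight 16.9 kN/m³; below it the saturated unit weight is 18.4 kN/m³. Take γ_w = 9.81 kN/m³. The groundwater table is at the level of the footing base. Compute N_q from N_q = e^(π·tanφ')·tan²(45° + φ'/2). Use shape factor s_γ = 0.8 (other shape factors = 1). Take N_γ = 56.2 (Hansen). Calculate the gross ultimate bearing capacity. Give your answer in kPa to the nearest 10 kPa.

tan38° = 0.7813, so N_q = e^(π×0.7813)·tan²(64°) = 11.64 × 4.204 = 48.93.
q = γ·D_f = 16.9 × 1.77 = 29.913 kPa.
For the ½γBN_γ term take γ' = 18.4 − 9.81 = 8.59 kN/m³ (soil below base is submerged).
q·N_q = 29.913 × 48.933 = 1463.7 kPa
0.5·γ·B·N_γ·s_γ = 0.5 × 8.59 × 1 × 56.2 × 0.8 = 193.1 kPa
q_ult = 1463.7 + 193.1 = 1656.8 kPa.

q_ult ≈ 1660 kPa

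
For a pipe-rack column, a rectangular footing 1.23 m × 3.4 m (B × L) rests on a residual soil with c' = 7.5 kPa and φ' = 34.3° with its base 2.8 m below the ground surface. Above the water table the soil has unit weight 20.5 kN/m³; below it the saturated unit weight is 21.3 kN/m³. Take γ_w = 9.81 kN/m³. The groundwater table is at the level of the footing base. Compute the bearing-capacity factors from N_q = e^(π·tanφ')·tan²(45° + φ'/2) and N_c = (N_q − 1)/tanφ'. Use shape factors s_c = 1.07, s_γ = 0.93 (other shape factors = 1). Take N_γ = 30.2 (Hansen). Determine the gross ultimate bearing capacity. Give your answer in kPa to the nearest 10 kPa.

q_ult ≈ 2300 kPa

tan34.3° = 0.6822, so N_q = e^(π×0.6822)·tan²(62.15°) = 8.525 × 3.582 = 30.54.
N_c = (30.54 − 1)/tan34.3° = 43.3.
Overburden at base level: q = 20.5 × 2.8 = 57.4 kPa.
Below the base the soil is submerged, so the ½γBN_γ term uses γ' = 21.3 − 9.81 = 11.49 kN/m³.
Cohesion term c·N_c·s_c = 7.5 × 43.303 × 1.07 = 347.51 kPa; surcharge term q·N_q = 57.4 × 30.539 = 1753 kPa; self-weight term 0.5·γ·B·N_γ·s_γ = 0.5 × 11.49 × 1.23 × 30.2 × 0.93 = 198.47 kPa.
q_ult = 347.51 + 1753 + 198.47 = 2298.9 kPa.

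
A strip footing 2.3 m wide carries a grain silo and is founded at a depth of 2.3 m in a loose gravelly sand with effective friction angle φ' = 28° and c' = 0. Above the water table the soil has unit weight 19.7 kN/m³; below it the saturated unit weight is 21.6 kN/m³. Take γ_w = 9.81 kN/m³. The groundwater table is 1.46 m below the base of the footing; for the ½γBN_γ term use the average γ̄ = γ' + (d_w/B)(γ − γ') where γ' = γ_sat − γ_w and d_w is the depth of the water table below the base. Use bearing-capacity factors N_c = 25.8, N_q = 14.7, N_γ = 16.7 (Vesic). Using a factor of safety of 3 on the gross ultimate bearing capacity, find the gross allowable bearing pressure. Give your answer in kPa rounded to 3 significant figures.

q_all ≈ 330 kPa

Effective surcharge at the founding depth q = γ·D_f = 19.7 × 2.3 = 45.31 kPa.
With d_w = 1.46 m < B, γ̄ = 11.79 + (1.46/2.3) × (19.7 − 11.79) = 16.811 kN/m³.
q_ult = q·N_q + 0.5·γ·B·N_γ
     = 45.31 × 14.7 + 0.5 × 16.811 × 2.3 × 16.7
     = 666.06 + 322.86 = 988.91 kPa.
q_all = 988.91 / 3 = 329.64 kPa.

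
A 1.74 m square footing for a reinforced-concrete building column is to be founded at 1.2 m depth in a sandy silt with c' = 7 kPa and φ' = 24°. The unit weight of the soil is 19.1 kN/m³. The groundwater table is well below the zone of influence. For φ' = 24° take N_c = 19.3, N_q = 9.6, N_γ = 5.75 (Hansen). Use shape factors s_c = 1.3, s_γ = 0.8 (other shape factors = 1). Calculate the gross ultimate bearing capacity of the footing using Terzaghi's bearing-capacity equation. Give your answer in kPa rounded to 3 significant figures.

q_ult ≈ 472 kPa

Overburden at base level: q = 19.1 × 1.2 = 22.92 kPa.
Cohesion term c·N_c·s_c = 7 × 19.3 × 1.3 = 175.63 kPa; surcharge term q·N_q = 22.92 × 9.6 = 220.03 kPa; self-weight term 0.5·γ·B·N_γ·s_γ = 0.5 × 19.1 × 1.74 × 5.75 × 0.8 = 76.438 kPa.
q_ult = 175.63 + 220.03 + 76.438 = 472.1 kPa.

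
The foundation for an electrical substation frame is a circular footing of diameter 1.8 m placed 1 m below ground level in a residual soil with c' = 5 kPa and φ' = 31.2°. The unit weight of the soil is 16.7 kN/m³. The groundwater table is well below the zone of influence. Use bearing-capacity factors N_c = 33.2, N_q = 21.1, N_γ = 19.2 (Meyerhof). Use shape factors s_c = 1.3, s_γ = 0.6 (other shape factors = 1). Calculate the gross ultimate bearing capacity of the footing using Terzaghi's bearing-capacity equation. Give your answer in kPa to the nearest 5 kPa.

Effective surcharge at the founding depth q = γ·D_f = 16.7 × 1 = 16.7 kPa.
q_ult = c·N_c·s_c + q·N_q + 0.5·γ·B·N_γ·s_γ
     = 5 × 33.2 × 1.3 + 16.7 × 21.1 + 0.5 × 16.7 × 1.8 × 19.2 × 0.6
     = 215.8 + 352.37 + 173.15 = 741.32 kPa.

q_ult ≈ 740 kPa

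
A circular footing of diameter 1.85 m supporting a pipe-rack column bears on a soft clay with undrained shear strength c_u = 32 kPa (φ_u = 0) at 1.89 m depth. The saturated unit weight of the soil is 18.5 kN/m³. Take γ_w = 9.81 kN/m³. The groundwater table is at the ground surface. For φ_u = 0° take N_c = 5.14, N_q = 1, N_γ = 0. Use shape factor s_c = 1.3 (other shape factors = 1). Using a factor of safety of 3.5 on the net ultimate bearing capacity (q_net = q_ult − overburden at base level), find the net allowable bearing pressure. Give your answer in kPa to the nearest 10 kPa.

Water table at ground surface, so effective unit weight γ' = 18.5 − 9.81 = 8.69 kN/m³ is used throughout; overburden q = 8.69 × 1.89 = 16.424 kPa.
Cohesion term c·N_c·s_c = 32 × 5.14 × 1.3 = 213.82 kPa; surcharge term q·N_q = 16.424 × 1 = 16.424 kPa.
q_ult = 213.82 + 16.424 = 230.25 kPa.
q_net = 230.25 − 16.424 = 213.82 kPa.
q_all(net) = 213.82 / 3.5 = 61.093 kPa.

q_all(net) ≈ 60 kPa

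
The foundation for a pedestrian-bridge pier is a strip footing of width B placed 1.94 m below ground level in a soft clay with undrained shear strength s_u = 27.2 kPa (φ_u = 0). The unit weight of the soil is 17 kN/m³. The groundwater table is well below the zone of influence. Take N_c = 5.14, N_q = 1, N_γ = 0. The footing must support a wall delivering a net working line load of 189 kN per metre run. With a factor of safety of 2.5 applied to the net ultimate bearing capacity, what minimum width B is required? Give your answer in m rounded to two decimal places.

Overburden at base level: q = 17 × 1.94 = 32.98 kPa.
Cohesion term c·N_c = 27.2 × 5.14 = 139.81 kPa; surcharge term q·N_q = 32.98 × 1 = 32.98 kPa.
q_ult = 139.81 + 32.98 = 172.79 kPa.
For φ = 0 the ½γBN_γ term vanishes, so q_ult is independent of B. q_net = 172.79 − 32.98 = 139.81 kPa; q_all(net) = 139.81/2.5 = 55.923 kPa.
Required width B = w / q_all(net) = 189 / 55.923 = 3.38 m.

B = 3.38 m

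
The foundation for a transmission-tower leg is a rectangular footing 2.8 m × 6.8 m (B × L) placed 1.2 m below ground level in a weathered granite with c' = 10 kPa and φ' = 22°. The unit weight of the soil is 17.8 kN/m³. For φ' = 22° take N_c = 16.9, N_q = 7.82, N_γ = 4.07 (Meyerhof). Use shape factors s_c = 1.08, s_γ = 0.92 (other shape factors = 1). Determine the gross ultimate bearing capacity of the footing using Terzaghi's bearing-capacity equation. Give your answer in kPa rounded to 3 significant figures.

Overburden at base level: q = 17.8 × 1.2 = 21.36 kPa.
Cohesion term c·N_c·s_c = 10 × 16.9 × 1.08 = 182.52 kPa; surcharge term q·N_q = 21.36 × 7.82 = 167.04 kPa; self-weight term 0.5·γ·B·N_γ·s_γ = 0.5 × 17.8 × 2.8 × 4.07 × 0.92 = 93.31 kPa.
q_ult = 182.52 + 167.04 + 93.31 = 442.87 kPa.

q_ult ≈ 443 kPa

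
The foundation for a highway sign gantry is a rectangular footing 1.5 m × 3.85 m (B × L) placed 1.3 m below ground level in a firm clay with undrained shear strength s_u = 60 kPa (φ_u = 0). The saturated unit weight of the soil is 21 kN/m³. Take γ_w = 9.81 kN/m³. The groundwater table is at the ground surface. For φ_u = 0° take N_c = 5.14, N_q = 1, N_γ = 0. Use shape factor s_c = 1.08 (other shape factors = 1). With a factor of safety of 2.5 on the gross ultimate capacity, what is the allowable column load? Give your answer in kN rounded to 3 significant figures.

Water table at ground surface, so effective unit weight γ' = 21 − 9.81 = 11.19 kN/m³ is used throughout; overburden q = 11.19 × 1.3 = 14.547 kPa.
Cohesion term c·N_c·s_c = 60 × 5.14 × 1.08 = 333.07 kPa; surcharge term q·N_q = 14.547 × 1 = 14.547 kPa.
q_ult = 333.07 + 14.547 = 347.62 kPa.
Gross allowable pressure q_all = 347.62 / 2.5 = 139.05 kPa.
Footing area = 5.775 m², so allowable column load = 139.05 × 5.775 = 803 kN.

P_all ≈ 803 kN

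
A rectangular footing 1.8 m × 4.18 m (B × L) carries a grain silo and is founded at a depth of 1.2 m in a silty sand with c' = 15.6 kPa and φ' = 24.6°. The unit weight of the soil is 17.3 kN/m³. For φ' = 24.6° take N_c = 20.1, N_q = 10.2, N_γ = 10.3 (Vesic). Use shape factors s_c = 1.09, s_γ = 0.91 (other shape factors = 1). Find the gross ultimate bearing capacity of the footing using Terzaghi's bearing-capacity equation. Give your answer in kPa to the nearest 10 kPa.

q_ult ≈ 700 kPa

Effective surcharge at the founding depth q = γ·D_f = 17.3 × 1.2 = 20.76 kPa.
q_ult = c·N_c·s_c + q·N_q + 0.5·γ·B·N_γ·s_γ
     = 15.6 × 20.1 × 1.09 + 20.76 × 10.2 + 0.5 × 17.3 × 1.8 × 10.3 × 0.91
     = 341.78 + 211.75 + 145.94 = 699.47 kPa.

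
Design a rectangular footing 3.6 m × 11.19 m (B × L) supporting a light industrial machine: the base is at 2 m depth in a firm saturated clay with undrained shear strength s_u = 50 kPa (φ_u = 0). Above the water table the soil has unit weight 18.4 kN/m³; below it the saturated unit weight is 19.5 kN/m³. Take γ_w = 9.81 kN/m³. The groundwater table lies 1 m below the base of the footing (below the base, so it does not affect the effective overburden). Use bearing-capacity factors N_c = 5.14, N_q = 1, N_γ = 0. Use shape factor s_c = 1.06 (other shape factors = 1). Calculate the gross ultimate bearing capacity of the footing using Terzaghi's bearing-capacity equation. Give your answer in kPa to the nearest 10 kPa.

q = γ·D_f = 18.4 × 2 = 36.8 kPa.
c·N_c·s_c = 50 × 5.14 × 1.06 = 272.42 kPa
q·N_q = 36.8 × 1 = 36.8 kPa
q_ult = 272.42 + 36.8 = 309.22 kPa.

q_ult ≈ 310 kPa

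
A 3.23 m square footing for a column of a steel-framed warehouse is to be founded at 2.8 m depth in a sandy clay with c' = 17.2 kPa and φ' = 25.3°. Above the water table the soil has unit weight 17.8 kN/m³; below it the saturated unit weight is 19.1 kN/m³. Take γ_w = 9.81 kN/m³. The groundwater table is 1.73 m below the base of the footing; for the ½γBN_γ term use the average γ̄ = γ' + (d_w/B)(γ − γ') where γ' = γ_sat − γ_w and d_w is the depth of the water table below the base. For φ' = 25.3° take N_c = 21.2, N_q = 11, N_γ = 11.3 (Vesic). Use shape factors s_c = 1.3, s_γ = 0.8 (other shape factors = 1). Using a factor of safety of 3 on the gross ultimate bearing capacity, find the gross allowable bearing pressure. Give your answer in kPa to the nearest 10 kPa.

q_all ≈ 410 kPa

q = γ·D_f = 17.8 × 2.8 = 49.84 kPa.
γ' = 9.29 kN/m³; averaging over the depth B below the base, γ̄ = γ' + (d_w/B)(γ − γ') = 13.848 kN/m³.
c·N_c·s_c = 17.2 × 21.2 × 1.3 = 474.03 kPa
q·N_q = 49.84 × 11 = 548.24 kPa
0.5·γ·B·N_γ·s_γ = 0.5 × 13.848 × 3.23 × 11.3 × 0.8 = 202.18 kPa
q_ult = 474.03 + 548.24 + 202.18 = 1224.4 kPa.
q_all = 1224.4 / 3 = 408.15 kPa.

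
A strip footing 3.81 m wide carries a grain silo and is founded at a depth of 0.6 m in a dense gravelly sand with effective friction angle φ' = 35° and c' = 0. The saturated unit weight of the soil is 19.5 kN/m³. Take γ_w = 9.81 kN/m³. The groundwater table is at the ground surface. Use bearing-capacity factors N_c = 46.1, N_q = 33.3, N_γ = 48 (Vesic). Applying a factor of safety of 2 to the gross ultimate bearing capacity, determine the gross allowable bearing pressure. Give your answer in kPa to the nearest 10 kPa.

q_all ≈ 540 kPa

With the water table at the surface the whole profile is submerged: γ' = 19.5 − 9.81 = 9.69 kN/m³, so q = γ'·D_f = 5.814 kPa; the same γ' applies in the ½γBN_γ term.
q_ult = q·N_q + 0.5·γ·B·N_γ
     = 5.814 × 33.3 + 0.5 × 9.69 × 3.81 × 48
     = 193.61 + 886.05 = 1079.7 kPa.
q_all = q_ult / FS = 1079.7 / 2 = 539.83 kPa.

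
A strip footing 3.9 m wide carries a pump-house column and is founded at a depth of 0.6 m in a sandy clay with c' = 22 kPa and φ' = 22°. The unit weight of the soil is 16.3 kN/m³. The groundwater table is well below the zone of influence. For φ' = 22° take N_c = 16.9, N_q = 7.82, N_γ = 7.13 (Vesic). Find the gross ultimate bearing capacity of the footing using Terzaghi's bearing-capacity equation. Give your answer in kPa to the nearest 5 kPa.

q_ult ≈ 675 kPa

Overburden at base level: q = 16.3 × 0.6 = 9.78 kPa.
Cohesion term c·N_c = 22 × 16.9 = 371.8 kPa; surcharge term q·N_q = 9.78 × 7.82 = 76.48 kPa; self-weight term 0.5·γ·B·N_γ = 0.5 × 16.3 × 3.9 × 7.13 = 226.63 kPa.
q_ult = 371.8 + 76.48 + 226.63 = 674.91 kPa.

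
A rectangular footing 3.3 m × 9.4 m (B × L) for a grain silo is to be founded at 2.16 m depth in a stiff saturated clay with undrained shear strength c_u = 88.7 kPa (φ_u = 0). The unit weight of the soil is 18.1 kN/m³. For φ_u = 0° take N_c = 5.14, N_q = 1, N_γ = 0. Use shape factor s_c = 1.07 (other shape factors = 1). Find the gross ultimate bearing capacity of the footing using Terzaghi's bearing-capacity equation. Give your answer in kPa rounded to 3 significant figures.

Effective surcharge at the founding depth q = γ·D_f = 18.1 × 2.16 = 39.096 kPa.
q_ult = c·N_c·s_c + q·N_q
     = 88.7 × 5.14 × 1.07 + 39.096 × 1
     = 487.83 + 39.096 = 526.93 kPa.

q_ult ≈ 527 kPa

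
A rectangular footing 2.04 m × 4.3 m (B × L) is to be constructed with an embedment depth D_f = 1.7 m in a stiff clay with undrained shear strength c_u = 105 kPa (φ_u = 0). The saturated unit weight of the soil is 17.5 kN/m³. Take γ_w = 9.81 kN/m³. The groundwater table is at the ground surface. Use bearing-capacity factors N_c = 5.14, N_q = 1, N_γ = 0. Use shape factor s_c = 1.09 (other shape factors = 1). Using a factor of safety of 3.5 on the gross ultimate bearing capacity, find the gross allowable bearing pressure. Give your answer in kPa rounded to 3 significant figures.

q_all ≈ 172 kPa

With the water table at the surface the whole profile is submerged: γ' = 17.5 − 9.81 = 7.69 kN/m³, so q = γ'·D_f = 13.073 kPa.
q_ult = c·N_c·s_c + q·N_q
     = 105 × 5.14 × 1.09 + 13.073 × 1
     = 588.27 + 13.073 = 601.35 kPa.
q_all = 601.35 / 3.5 = 171.81 kPa.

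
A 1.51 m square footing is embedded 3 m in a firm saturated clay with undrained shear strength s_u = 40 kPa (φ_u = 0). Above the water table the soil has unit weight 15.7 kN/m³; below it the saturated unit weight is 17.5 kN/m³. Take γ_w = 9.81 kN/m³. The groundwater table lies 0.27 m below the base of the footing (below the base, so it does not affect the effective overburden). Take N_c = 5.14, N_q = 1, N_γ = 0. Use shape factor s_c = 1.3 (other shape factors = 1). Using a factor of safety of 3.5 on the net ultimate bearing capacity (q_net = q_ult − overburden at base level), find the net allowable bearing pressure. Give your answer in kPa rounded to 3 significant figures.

q_all(net) ≈ 76.4 kPa

Overburden at base level: q = 15.7 × 3 = 47.1 kPa.
Cohesion term c·N_c·s_c = 40 × 5.14 × 1.3 = 267.28 kPa; surcharge term q·N_q = 47.1 × 1 = 47.1 kPa.
q_ult = 267.28 + 47.1 = 314.38 kPa.
q_net = 314.38 − 47.1 = 267.28 kPa.
q_all(net) = 267.28 / 3.5 = 76.366 kPa.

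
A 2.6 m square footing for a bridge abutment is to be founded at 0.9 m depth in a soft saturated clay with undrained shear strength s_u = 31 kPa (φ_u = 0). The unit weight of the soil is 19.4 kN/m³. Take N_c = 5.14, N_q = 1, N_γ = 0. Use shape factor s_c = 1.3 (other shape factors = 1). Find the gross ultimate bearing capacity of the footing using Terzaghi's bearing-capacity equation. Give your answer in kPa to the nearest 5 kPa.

Overburden at base level: q = 19.4 × 0.9 = 17.46 kPa.
Cohesion term c·N_c·s_c = 31 × 5.14 × 1.3 = 207.14 kPa; surcharge term q·N_q = 17.46 × 1 = 17.46 kPa.
q_ult = 207.14 + 17.46 = 224.6 kPa.

q_ult ≈ 225 kPa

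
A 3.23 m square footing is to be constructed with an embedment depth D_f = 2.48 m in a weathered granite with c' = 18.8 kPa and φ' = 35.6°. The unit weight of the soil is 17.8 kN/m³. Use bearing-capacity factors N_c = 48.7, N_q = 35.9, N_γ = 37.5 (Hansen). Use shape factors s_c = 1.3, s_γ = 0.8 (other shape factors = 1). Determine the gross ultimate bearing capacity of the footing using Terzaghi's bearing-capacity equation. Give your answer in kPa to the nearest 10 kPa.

Overburden at base level: q = 17.8 × 2.48 = 44.144 kPa.
Cohesion term c·N_c·s_c = 18.8 × 48.7 × 1.3 = 1190.2 kPa; surcharge term q·N_q = 44.144 × 35.9 = 1584.8 kPa; self-weight term 0.5·γ·B·N_γ·s_γ = 0.5 × 17.8 × 3.23 × 37.5 × 0.8 = 862.41 kPa.
q_ult = 1190.2 + 1584.8 + 862.41 = 3637.4 kPa.

q_ult ≈ 3640 kPa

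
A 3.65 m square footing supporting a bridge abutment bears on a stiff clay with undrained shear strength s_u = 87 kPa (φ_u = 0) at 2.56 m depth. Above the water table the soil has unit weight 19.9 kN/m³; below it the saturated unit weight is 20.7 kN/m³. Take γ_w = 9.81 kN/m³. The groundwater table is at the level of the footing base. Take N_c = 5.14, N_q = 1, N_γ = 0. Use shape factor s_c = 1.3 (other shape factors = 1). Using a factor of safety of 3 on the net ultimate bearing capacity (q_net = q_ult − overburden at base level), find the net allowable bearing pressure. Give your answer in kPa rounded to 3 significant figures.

q_all(net) ≈ 194 kPa

q = γ·D_f = 19.9 × 2.56 = 50.944 kPa.
c·N_c·s_c = 87 × 5.14 × 1.3 = 581.33 kPa
q·N_q = 50.944 × 1 = 50.944 kPa
q_ult = 581.33 + 50.944 = 632.28 kPa.
q_net = 632.28 − 50.944 = 581.33 kPa.
q_all(net) = 581.33 / 3 = 193.78 kPa.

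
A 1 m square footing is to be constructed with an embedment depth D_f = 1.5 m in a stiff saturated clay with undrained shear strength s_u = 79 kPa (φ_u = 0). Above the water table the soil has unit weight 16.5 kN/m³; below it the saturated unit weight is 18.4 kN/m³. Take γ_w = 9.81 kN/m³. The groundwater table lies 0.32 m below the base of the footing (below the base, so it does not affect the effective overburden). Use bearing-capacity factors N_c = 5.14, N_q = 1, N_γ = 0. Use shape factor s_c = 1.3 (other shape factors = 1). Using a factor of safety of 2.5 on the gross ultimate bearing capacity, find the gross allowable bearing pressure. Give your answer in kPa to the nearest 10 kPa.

q = γ·D_f = 16.5 × 1.5 = 24.75 kPa.
c·N_c·s_c = 79 × 5.14 × 1.3 = 527.88 kPa
q·N_q = 24.75 × 1 = 24.75 kPa
q_ult = 527.88 + 24.75 = 552.63 kPa.
q_all = 552.63 / 2.5 = 221.05 kPa.

q_all ≈ 220 kPa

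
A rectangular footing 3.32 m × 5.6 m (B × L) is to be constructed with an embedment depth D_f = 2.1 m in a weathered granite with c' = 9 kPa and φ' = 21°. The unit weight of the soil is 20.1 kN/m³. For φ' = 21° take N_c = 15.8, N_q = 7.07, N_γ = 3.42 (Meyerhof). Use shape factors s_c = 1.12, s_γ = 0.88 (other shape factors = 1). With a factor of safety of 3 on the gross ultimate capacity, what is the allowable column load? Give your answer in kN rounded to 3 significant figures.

q = γ·D_f = 20.1 × 2.1 = 42.21 kPa.
c·N_c·s_c = 9 × 15.8 × 1.12 = 159.26 kPa
q·N_q = 42.21 × 7.07 = 298.42 kPa
0.5·γ·B·N_γ·s_γ = 0.5 × 20.1 × 3.32 × 3.42 × 0.88 = 100.42 kPa
q_ult = 159.26 + 298.42 + 100.42 = 558.11 kPa.
Gross allowable pressure q_all = 558.11 / 3 = 186.04 kPa.
Footing area = 18.592 m², so allowable column load = 186.04 × 18.592 = 3458.8 kN.

P_all ≈ 3460 kN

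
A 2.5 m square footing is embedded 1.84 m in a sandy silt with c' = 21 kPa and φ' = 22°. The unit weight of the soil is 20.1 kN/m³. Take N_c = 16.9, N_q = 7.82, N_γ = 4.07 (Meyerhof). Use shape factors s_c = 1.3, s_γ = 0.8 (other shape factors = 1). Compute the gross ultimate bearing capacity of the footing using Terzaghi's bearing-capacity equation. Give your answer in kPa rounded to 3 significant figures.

q_ult ≈ 832 kPa

Effective surcharge at the founding depth q = γ·D_f = 20.1 × 1.84 = 36.984 kPa.
q_ult = c·N_c·s_c + q·N_q + 0.5·γ·B·N_γ·s_γ
     = 21 × 16.9 × 1.3 + 36.984 × 7.82 + 0.5 × 20.1 × 2.5 × 4.07 × 0.8
     = 461.37 + 289.21 + 81.807 = 832.39 kPa.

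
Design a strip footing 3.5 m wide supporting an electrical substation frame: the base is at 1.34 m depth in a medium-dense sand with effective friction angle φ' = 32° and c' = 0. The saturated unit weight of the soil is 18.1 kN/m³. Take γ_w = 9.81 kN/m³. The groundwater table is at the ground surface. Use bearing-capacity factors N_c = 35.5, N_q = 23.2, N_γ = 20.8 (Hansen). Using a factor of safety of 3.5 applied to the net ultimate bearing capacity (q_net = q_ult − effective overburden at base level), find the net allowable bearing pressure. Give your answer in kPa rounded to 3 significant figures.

Water table at ground surface, so effective unit weight γ' = 18.1 − 9.81 = 8.29 kN/m³ is used throughout; overburden q = 8.29 × 1.34 = 11.109 kPa; the same γ' applies in the ½γBN_γ term.
Surcharge term q·N_q = 11.109 × 23.2 = 257.72 kPa; self-weight term 0.5·γ·B·N_γ = 0.5 × 8.29 × 3.5 × 20.8 = 301.76 kPa.
q_ult = 257.72 + 301.76 = 559.48 kPa.
Net ultimate: q_net = 559.48 − 11.109 = 548.37 kPa.
q_all(net) = 548.37 / 3.5 = 156.68 kPa.

q_all(net) ≈ 157 kPa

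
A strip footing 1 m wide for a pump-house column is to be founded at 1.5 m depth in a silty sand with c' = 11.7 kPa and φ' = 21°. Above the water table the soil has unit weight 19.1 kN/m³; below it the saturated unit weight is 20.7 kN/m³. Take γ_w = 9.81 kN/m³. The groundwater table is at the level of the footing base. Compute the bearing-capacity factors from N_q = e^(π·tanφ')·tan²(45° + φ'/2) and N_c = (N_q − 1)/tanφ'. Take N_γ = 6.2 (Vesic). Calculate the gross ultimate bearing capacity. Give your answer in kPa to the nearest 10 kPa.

tan21° = 0.3839, so N_q = e^(π×0.3839)·tan²(55.5°) = 3.34 × 2.117 = 7.07.
N_c = (7.07 − 1)/tan21° = 15.81.
Effective surcharge at the founding depth q = γ·D_f = 19.1 × 1.5 = 28.65 kPa.
The water table coincides with the base, so in the self-weight term γ → γ' = 10.89 kN/m³.
q_ult = c·N_c + q·N_q + 0.5·γ·B·N_γ
     = 11.7 × 15.815 + 28.65 × 7.0708 + 0.5 × 10.89 × 1 × 6.2
     = 185.03 + 202.58 + 33.759 = 421.37 kPa.

q_ult ≈ 420 kPa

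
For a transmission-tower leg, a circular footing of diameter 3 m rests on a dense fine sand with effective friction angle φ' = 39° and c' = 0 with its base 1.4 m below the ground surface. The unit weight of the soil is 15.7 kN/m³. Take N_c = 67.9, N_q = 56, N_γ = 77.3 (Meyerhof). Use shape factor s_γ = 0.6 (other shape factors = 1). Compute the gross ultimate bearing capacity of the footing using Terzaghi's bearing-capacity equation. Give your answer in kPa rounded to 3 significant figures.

q_ult ≈ 2320 kPa

q = γ·D_f = 15.7 × 1.4 = 21.98 kPa.
q·N_q = 21.98 × 56 = 1230.9 kPa
0.5·γ·B·N_γ·s_γ = 0.5 × 15.7 × 3 × 77.3 × 0.6 = 1092.2 kPa
q_ult = 1230.9 + 1092.2 = 2323.1 kPa.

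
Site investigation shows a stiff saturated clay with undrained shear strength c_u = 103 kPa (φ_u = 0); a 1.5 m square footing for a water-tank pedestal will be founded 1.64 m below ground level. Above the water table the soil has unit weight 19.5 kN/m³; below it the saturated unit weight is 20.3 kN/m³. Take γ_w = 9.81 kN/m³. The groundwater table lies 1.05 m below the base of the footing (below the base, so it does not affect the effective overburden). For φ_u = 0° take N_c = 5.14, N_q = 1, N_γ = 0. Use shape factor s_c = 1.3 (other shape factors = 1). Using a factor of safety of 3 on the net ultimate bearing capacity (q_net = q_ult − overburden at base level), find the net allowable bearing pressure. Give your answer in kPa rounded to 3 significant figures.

q_all(net) ≈ 229 kPa

q = γ·D_f = 19.5 × 1.64 = 31.98 kPa.
c·N_c·s_c = 103 × 5.14 × 1.3 = 688.25 kPa
q·N_q = 31.98 × 1 = 31.98 kPa
q_ult = 688.25 + 31.98 = 720.23 kPa.
q_net = 720.23 − 31.98 = 688.25 kPa.
q_all(net) = 688.25 / 3 = 229.42 kPa.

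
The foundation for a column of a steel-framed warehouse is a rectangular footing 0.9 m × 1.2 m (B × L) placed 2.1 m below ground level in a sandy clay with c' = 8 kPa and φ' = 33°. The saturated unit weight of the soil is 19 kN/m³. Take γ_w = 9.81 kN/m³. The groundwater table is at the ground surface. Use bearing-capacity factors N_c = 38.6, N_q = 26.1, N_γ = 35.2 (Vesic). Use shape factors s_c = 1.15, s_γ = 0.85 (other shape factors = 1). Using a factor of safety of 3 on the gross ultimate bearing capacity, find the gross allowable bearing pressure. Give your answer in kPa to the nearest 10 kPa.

q_all ≈ 330 kPa

γ' = 19 − 9.81 = 9.19 kN/m³ (submerged throughout). q = 9.19 × 2.1 = 19.299 kPa; the same γ' applies in the ½γBN_γ term.
c·N_c·s_c = 8 × 38.6 × 1.15 = 355.12 kPa
q·N_q = 19.299 × 26.1 = 503.7 kPa
0.5·γ·B·N_γ·s_γ = 0.5 × 9.19 × 0.9 × 35.2 × 0.85 = 123.73 kPa
q_ult = 355.12 + 503.7 + 123.73 = 982.56 kPa.
q_all = 982.56 / 3 = 327.52 kPa.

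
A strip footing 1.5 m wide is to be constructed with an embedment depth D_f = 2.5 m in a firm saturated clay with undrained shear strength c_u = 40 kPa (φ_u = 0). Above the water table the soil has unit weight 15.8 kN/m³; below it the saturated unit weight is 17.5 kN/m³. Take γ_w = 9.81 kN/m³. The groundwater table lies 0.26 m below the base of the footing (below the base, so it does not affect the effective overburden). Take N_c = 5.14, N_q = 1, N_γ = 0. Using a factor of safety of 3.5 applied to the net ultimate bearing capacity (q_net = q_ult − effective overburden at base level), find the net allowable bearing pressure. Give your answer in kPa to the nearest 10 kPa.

Overburden at base level: q = 15.8 × 2.5 = 39.5 kPa.
Cohesion term c·N_c = 40 × 5.14 = 205.6 kPa; surcharge term q·N_q = 39.5 × 1 = 39.5 kPa.
q_ult = 205.6 + 39.5 = 245.1 kPa.
Net ultimate: q_net = 245.1 − 39.5 = 205.6 kPa.
q_all(net) = 205.6 / 3.5 = 58.743 kPa.

q_all(net) ≈ 60 kPa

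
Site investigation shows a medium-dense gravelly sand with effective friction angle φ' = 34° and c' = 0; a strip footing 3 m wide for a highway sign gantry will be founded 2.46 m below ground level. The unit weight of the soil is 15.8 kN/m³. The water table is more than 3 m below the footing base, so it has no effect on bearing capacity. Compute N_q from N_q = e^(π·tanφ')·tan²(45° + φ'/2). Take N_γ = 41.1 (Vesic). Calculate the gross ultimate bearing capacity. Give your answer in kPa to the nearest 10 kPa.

q_ult ≈ 2120 kPa

tan34° = 0.6745, so N_q = e^(π×0.6745)·tan²(62°) = 8.323 × 3.537 = 29.44.
Overburden at base level: q = 15.8 × 2.46 = 38.868 kPa.
Surcharge term q·N_q = 38.868 × 29.44 = 1144.3 kPa; self-weight term 0.5·γ·B·N_γ = 0.5 × 15.8 × 3 × 41.1 = 974.07 kPa.
q_ult = 1144.3 + 974.07 = 2118.3 kPa.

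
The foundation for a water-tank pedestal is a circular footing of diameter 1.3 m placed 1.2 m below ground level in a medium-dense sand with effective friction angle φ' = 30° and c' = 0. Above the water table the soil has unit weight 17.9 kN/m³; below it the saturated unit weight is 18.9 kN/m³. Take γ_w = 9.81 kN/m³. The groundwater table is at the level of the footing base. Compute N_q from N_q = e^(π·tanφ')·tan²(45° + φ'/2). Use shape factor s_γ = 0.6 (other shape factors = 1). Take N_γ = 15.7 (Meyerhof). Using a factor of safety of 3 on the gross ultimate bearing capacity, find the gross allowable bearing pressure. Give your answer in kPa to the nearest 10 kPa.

q_all ≈ 150 kPa

N_q = e^(π·tan30°)·tan²(60°) = 18.4.
Overburden at base level: q = 17.9 × 1.2 = 21.48 kPa.
Below the base the soil is submerged, so the ½γBN_γ term uses γ' = 18.9 − 9.81 = 9.09 kN/m³.
Surcharge term q·N_q = 21.48 × 18.401 = 395.26 kPa; self-weight term 0.5·γ·B·N_γ·s_γ = 0.5 × 9.09 × 1.3 × 15.7 × 0.6 = 55.658 kPa.
q_ult = 395.26 + 55.658 = 450.91 kPa.
q_all = 450.91 / 3 = 150.3 kPa.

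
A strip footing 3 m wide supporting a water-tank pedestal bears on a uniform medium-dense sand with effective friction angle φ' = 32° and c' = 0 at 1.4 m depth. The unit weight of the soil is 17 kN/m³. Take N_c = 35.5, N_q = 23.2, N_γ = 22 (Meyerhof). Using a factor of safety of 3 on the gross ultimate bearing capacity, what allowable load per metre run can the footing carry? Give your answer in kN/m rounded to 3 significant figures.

Effective surcharge at the founding depth q = γ·D_f = 17 × 1.4 = 23.8 kPa.
q_ult = q·N_q + 0.5·γ·B·N_γ
     = 23.8 × 23.2 + 0.5 × 17 × 3 × 22
     = 552.16 + 561 = 1113.2 kPa.
Gross allowable pressure q_all = 1113.2 / 3 = 371.05 kPa.
Allowable wall load = q_all × B = 371.05 × 3 = 1113.2 kN per metre run.

≈ 1110 kN/m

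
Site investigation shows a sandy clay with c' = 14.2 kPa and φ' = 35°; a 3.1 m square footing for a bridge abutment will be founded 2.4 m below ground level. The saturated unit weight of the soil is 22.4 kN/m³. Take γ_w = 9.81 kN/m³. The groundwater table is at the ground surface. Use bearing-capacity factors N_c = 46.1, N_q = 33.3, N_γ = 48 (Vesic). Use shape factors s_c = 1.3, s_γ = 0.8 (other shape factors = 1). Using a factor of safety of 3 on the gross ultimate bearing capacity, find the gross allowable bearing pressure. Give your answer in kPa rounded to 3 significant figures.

Water table at ground surface, so effective unit weight γ' = 22.4 − 9.81 = 12.59 kN/m³ is used throughout; overburden q = 12.59 × 2.4 = 30.216 kPa; the same γ' applies in the ½γBN_γ term.
Cohesion term c·N_c·s_c = 14.2 × 46.1 × 1.3 = 851.01 kPa; surcharge term q·N_q = 30.216 × 33.3 = 1006.2 kPa; self-weight term 0.5·γ·B·N_γ·s_γ = 0.5 × 12.59 × 3.1 × 48 × 0.8 = 749.36 kPa.
q_ult = 851.01 + 1006.2 + 749.36 = 2606.6 kPa.
q_all = 2606.6 / 3 = 868.85 kPa.

q_all ≈ 869 kPa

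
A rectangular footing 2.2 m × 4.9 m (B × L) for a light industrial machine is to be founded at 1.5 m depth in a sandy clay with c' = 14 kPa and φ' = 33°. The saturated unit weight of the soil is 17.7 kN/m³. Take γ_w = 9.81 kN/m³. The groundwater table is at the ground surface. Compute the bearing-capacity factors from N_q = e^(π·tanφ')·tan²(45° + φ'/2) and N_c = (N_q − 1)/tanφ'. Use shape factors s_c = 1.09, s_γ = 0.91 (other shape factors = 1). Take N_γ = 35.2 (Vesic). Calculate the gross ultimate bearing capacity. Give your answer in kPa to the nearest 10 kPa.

tan33° = 0.6494, so N_q = e^(π×0.6494)·tan²(61.5°) = 7.692 × 3.392 = 26.09.
N_c = (26.09 − 1)/tan33° = 38.64.
Water table at ground surface, so effective unit weight γ' = 17.7 − 9.81 = 7.89 kN/m³ is used throughout; overburden q = 7.89 × 1.5 = 11.835 kPa; the same γ' applies in the ½γBN_γ term.
Cohesion term c·N_c·s_c = 14 × 38.638 × 1.09 = 589.62 kPa; surcharge term q·N_q = 11.835 × 26.092 = 308.8 kPa; self-weight term 0.5·γ·B·N_γ·s_γ = 0.5 × 7.89 × 2.2 × 35.2 × 0.91 = 278.01 kPa.
q_ult = 589.62 + 308.8 + 278.01 = 1176.4 kPa.

q_ult ≈ 1180 kPa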